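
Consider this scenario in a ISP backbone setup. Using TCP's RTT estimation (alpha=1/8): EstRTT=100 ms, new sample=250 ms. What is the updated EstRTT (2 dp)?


Given: EstRTT = 100 ms, SampleRTT = 250 ms, alpha = 1/8
New EstRTT = (1 - alpha) * EstRTT + alpha * SampleRTT
(7/8) * 100 = 87.5
(1/8) * 250 = 31.25
New EstRTT = 87.5 + 31.25 = 118.75 ms -> 118.75 ms (2 dp)

118.75


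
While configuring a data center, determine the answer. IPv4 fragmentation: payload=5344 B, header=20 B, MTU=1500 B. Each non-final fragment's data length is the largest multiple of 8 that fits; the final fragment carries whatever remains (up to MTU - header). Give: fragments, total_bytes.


Max data per non-final fragment = floor((MTU - header)/8)*8 = floor((1500 - 20)/8)*8 = floor(1480/8)*8 = 1480 B
Final fragment needs no 8-byte alignment: it can carry up to MTU - header = 1480 B
Non-final fragments needed = ceil((payload - 1480) / 1480) = ceil(3864/1480) = ceil(2.6108) = 3
Number of fragments = 3 + 1 = 4
Fragment sizes (data): 3 * 1480 B + 904 B (last, 904 <= 1480 OK)
Total bytes sent = payload + n_frags * header = 5344 + 4*20 = 5344 + 80 = 5424 B

4, 5424


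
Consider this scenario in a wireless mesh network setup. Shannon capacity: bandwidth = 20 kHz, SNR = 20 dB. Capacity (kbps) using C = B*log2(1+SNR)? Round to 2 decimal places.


Given: B = 20 kHz, SNR = 20 dB
SNR linear = 10^(20/10) = 100
1 + SNR = 101
log2(101) = 6.6582114828
C = 20 * 1000 * 6.6582114828 = 133164.2297 bps
C = 133.164230 kbps -> 133.16 kbps (2 dp)

133.16


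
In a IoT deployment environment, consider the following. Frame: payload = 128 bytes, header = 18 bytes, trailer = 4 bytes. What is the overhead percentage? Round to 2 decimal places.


Given: payload = 128 B, header = 18 B, trailer = 4 B
Overhead bytes = header + trailer = 18 + 4 = 22
Total frame = payload + overhead = 128 + 22 = 150
Overhead % = 22 / 150 * 100 = 14.6667% -> 14.67% (2 dp)

14.67


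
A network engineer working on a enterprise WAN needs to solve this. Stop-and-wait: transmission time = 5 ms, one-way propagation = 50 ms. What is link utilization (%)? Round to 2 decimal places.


Given: Ttrans = 5 ms, Tprop = 50 ms
RTT = 2 * Tprop = 2 * 50 = 100 ms
U = Ttrans / (Ttrans + RTT)
U = 5 / (5 + 100)
U = 5 / 105 = 0.047619
U% = 4.76%

4.76


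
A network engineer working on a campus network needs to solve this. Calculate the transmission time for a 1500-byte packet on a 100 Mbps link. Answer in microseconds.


Given: packet = 1500 bytes, bandwidth = 100 Mbps
Packet in bits = 1500 * 8 = 12000 bits
Bandwidth = 100 * 10^6 = 100000000 bps
Time = 12000 / 100000000 seconds
Time in us = 12000 * 10^6 / 100000000 = 120

120


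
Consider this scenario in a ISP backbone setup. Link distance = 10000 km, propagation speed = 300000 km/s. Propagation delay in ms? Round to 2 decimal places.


Given: distance = 10000 km, speed = 300000 km/s
Delay = distance / speed = 10000 / 300000 seconds
Delay in ms = 10000 * 1000 / 300000
Delay = 33.3333 ms
Rounded to 2 dp = 33.33 ms

33.33


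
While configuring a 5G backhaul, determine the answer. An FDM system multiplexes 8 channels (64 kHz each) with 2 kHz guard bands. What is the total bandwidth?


Given: 8 channels, 64 kHz each, guard = 2 kHz
Channel bandwidth = 8 * 64 = 512 kHz
Guard bands = 7 gaps * 2 kHz = 14 kHz
Total = 512 + 14 = 526 kHz

526


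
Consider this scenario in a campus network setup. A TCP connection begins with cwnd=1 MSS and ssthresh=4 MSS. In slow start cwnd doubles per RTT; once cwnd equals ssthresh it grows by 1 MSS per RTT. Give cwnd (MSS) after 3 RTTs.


RTT 0: cwnd = 1 MSS (initial)
RTT 1: cwnd = 2 MSS (slow start, doubled)
RTT 2: cwnd = 4 MSS (slow start, doubled)
RTT 3: cwnd = 5 MSS (congestion avoidance, +1)

5


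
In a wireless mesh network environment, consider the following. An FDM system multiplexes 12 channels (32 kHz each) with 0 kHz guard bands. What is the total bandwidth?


Given: 12 channels, 32 kHz each, guard = 0 kHz
Channel bandwidth = 12 * 32 = 384 kHz
Guard bands = 11 gaps * 0 kHz = 0 kHz
Total = 384 + 0 = 384 kHz

384


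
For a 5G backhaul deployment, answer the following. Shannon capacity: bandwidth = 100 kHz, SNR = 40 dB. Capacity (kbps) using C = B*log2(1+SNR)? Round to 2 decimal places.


Given: B = 100 kHz, SNR = 40 dB
SNR linear = 10^(40/10) = 10000
1 + SNR = 10001
log2(10001) = 13.2878566418
C = 100 * 1000 * 13.2878566418 = 1328785.6642 bps
C = 1328.785664 kbps -> 1328.79 kbps (2 dp)

1328.79


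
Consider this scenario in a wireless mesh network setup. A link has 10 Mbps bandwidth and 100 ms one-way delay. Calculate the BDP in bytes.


Given: bandwidth = 10 Mbps, delay = 100 ms
BDP in bits = 10 * 10^6 * 100 / 1000
BDP in bits = 1000000
BDP in bytes = 1000000 / 8 = 125000

125000


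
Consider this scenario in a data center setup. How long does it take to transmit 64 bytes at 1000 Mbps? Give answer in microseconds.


Given: packet = 64 bytes, bandwidth = 1000 Mbps
Packet in bits = 64 * 8 = 512 bits
Bandwidth = 1000 * 10^6 = 1000000000 bps
Time = 512 / 1000000000 seconds
Time in us = 512 * 10^6 / 1000000000 = 0.512

0.512


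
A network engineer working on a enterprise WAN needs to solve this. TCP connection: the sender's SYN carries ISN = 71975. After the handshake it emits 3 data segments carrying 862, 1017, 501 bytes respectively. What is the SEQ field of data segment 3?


The SYN occupies sequence number ISN = 71975, so the first data byte is ISN + 1 = 71976.
SEQ of data segment i = (ISN + 1) + sum of payload sizes of segments 1..i-1.
Segment 1: SEQ = 71976, payload = 862 bytes
Segment 2: SEQ = 72838, payload = 1017 bytes
Segment 3: SEQ = 73855, payload = 501 bytes
SEQ of segment 3 = 71976 + 862 + 1017 = 73855

73855


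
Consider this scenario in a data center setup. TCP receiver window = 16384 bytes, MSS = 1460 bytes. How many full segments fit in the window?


Given: RWND = 16384 bytes, MSS = 1460 bytes
Full segments = floor(RWND / MSS)
Full segments = floor(16384 / 1460)
Full segments = floor(11.2219) = 11

11


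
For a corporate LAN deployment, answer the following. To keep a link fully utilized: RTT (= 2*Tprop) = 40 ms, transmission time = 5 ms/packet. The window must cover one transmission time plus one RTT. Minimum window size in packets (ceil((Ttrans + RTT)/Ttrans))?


Given: Ttrans = 5 ms, RTT = 40 ms (= 2 * Tprop, Tprop = 20 ms)
Time until first ACK returns = Ttrans + RTT = 5 + 40 = 45 ms
Need W * Ttrans >= Ttrans + RTT  ->  W >= (Ttrans + RTT) / Ttrans
(Ttrans + RTT) / Ttrans = 45 / 5 = 9
W_min = ceil(9) = 9

9


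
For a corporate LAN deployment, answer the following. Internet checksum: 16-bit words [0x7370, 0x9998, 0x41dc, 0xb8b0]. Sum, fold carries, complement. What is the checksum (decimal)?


Given words: [0x7370, 0x9998, 0x41dc, 0xb8b0]
Step 1: Sum all words
Raw sum = 29552 + 39320 + 16860 + 47280 = 133012
Step 2: Fold carry: (1940 + 2) = 1942
One's complement = ~1942 & 0xFFFF = 63593

63593


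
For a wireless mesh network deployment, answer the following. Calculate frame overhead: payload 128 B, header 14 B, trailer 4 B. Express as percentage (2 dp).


Given: payload = 128 B, header = 14 B, trailer = 4 B
Overhead bytes = header + trailer = 14 + 4 = 18
Total frame = payload + overhead = 128 + 18 = 146
Overhead % = 18 / 146 * 100 = 12.3288% -> 12.33% (2 dp)

12.33


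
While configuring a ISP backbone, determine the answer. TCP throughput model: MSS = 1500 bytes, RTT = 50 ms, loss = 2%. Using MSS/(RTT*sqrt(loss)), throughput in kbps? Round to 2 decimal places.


Given: MSS = 1500 bytes, RTT = 50 ms, loss = 2%
RTT in seconds = 50 / 1000 = 0.05
Loss rate = 2% = 0.02
sqrt(loss) = sqrt(0.02) = 0.141421356237
Throughput (bytes/s) = 1500 / (0.05 * 0.141421356237) = 212132.0344
Throughput (kbps) = 212132.0344 * 8 / 1000 = 1697.056275 -> 1697.06 kbps (2 dp)

1697.06


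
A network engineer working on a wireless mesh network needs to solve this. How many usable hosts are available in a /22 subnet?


Given: subnet mask /22
Host bits = 32 - 22 = 10
Total addresses = 2^10 = 1024
Usable hosts = 1024 - 2 (network + broadcast) = 1022

1022


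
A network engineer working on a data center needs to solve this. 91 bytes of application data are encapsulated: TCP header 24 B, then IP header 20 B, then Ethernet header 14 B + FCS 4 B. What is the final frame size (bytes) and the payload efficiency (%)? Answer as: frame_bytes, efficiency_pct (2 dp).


TCP segment = 91 + 24 = 115 B
IP packet = 115 + 20 = 135 B
Ethernet frame = 135 + 14 + 4 = 153 B
Efficiency = app / frame = 91 / 153 = 0.594771 = 59.4771% -> 59.48% (2 dp)

153, 59.48


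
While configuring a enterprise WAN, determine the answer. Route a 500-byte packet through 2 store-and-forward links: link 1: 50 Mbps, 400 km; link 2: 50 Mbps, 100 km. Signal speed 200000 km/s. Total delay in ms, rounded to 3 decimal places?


Packet = 500 bytes = 4000 bits. Store-and-forward: sum (t_trans + t_prop) per link.
Link 1: t_trans = 4000/(50*10^6) s = 0.0800 ms; t_prop = 400/200000 s = 2.0000 ms; subtotal = 2.0800 ms
Link 2: t_trans = 4000/(50*10^6) s = 0.0800 ms; t_prop = 100/200000 s = 0.5000 ms; subtotal = 0.5800 ms
End-to-end = 2.0800 + 0.5800 = 2.6600 ms -> 2.660 ms (3 dp)

2.660


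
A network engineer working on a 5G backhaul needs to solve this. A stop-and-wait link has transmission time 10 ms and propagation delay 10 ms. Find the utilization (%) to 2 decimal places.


Given: Ttrans = 10 ms, Tprop = 10 ms
RTT = 2 * Tprop = 2 * 10 = 20 ms
U = Ttrans / (Ttrans + RTT)
U = 10 / (10 + 20)
U = 10 / 30 = 0.333333
U% = 33.33%

33.33


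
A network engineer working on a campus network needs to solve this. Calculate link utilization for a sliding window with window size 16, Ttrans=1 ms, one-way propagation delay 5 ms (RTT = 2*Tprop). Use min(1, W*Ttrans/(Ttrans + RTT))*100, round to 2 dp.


Given: W = 16, Ttrans = 1 ms, RTT = 10 ms (= 2 * Tprop, Tprop = 5 ms)
Cycle time = Ttrans + RTT = 1 + 10 = 11 ms (first packet sent until its ACK returns)
W * Ttrans = 16 * 1 = 16 ms of sending per cycle
W * Ttrans / (Ttrans + RTT) = 16 / 11 = 1.454545
U = min(1, 1.454545) = 1.000000
U% = 100.00%

100.00


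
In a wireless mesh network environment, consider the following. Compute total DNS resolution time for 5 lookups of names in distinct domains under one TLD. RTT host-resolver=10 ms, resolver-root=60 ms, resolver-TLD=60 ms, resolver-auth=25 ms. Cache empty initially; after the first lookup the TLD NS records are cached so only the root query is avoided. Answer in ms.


Lookup 1 (cold cache): local + root + TLD + auth = 10 + 60 + 60 + 25 = 155 ms
Lookups 2..5 (TLD NS cached -> skip root; new domain -> still ask TLD and auth): local + TLD + auth = 10 + 60 + 25 = 95 ms each
Remaining 4 lookups: 4 * 95 = 380 ms
Total = 155 + 380 = 535 ms

535


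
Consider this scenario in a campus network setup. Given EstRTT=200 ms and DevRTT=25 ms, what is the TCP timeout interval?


Given: EstRTT = 200 ms, DevRTT = 25 ms
Timeout = EstRTT + 4 * DevRTT
4 * DevRTT = 4 * 25 = 100
Timeout = 200 + 100 = 300 ms

300


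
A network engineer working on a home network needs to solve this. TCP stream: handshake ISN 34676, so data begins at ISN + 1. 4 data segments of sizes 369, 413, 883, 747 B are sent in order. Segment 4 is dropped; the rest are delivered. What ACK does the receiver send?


SYN uses sequence number 34676; first data byte = ISN + 1 = 34677.
Segment 1: SEQ = 34677, len = 369 B, covers [34677, 35045]
Segment 2: SEQ = 35046, len = 413 B, covers [35046, 35458]
Segment 3: SEQ = 35459, len = 883 B, covers [35459, 36341]
Segment 4: SEQ = 36342, len = 747 B, covers [36342, 37088] [LOST]
In-order data received: bytes [34677, 36341] (segments 1..3).
Segment 4 missing -> gap begins at byte 36342.
Cumulative ACK = next expected in-order byte = 34677 + 369 + 413 + 883 = 36342

36342


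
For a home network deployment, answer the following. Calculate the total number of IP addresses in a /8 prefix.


Given: CIDR prefix /8
Host bits = 32 - 8 = 24
Total addresses = 2^24 = 16777216

16777216


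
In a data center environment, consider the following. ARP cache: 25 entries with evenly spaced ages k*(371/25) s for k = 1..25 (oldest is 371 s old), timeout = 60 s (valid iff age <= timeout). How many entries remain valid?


Ages are k * 371/25 s for k = 1..25 (spacing = 14.8400 s).
Entry k is valid iff k * 371/25 <= 60 iff k <= 25 * 60 / 371 = 4.0431
n_valid = floor(4.0431) = 4
(n_stale = 25 - 4 = 21)

4


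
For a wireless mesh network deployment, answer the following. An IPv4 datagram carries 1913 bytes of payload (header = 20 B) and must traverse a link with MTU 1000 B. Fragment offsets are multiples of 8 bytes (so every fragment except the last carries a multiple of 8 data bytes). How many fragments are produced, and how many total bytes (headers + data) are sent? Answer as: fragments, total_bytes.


Max data per non-final fragment = floor((MTU - header)/8)*8 = floor((1000 - 20)/8)*8 = floor(980/8)*8 = 976 B
Final fragment needs no 8-byte alignment: it can carry up to MTU - header = 980 B
Non-final fragments needed = ceil((payload - 980) / 976) = ceil(933/976) = ceil(0.9559) = 1
Number of fragments = 1 + 1 = 2
Fragment sizes (data): 1 * 976 B + 937 B (last, 937 <= 980 OK)
Total bytes sent = payload + n_frags * header = 1913 + 2*20 = 1913 + 40 = 1953 B

2, 1953


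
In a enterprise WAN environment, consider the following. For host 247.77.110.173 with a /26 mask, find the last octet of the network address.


Given: IP = 247.77.110.173, prefix = /26
Subnet mask = 255.255.255.192
Last octet of IP: 173
Last octet of mask: 192
Network last octet = 173 AND 192 = 128

128


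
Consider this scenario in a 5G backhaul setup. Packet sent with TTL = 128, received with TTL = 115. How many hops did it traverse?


Given: initial TTL = 128, received TTL = 115
Hops = initial TTL - received TTL
Hops = 128 - 115 = 13

13


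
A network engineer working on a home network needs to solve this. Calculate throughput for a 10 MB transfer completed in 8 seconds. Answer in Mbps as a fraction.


Given: file = 10 MB, time = 8 s
File in Mb = 10 * 8 = 80 Mb
Throughput = 80 / 8 Mbps
Throughput = 10 Mbps

10


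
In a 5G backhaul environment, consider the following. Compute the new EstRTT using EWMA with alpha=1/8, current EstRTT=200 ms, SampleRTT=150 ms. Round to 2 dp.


Given: EstRTT = 200 ms, SampleRTT = 150 ms, alpha = 1/8
New EstRTT = (1 - alpha) * EstRTT + alpha * SampleRTT
(7/8) * 200 = 175
(1/8) * 150 = 18.75
New EstRTT = 175 + 18.75 = 193.75 ms -> 193.75 ms (2 dp)

193.75


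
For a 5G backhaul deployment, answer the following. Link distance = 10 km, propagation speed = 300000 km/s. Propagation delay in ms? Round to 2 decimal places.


Given: distance = 10 km, speed = 300000 km/s
Delay = distance / speed = 10 / 300000 seconds
Delay in ms = 10 * 1000 / 300000
Delay = 0.0333 ms
Rounded to 2 dp = 0.03 ms

0.03


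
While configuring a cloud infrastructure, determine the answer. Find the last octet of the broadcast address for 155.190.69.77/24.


Given: IP = 155.190.69.77, prefix = /24
Host bits = 32 - 24 = 8
Network last octet = 77 AND mask = 0
Host part size = 2^8 - 1 = 255
Broadcast last octet = 0 OR 255 = 255

255


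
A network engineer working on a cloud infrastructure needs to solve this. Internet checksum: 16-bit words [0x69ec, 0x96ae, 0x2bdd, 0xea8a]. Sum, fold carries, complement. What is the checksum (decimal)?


Given words: [0x69ec, 0x96ae, 0x2bdd, 0xea8a]
Step 1: Sum all words
Raw sum = 27116 + 38574 + 11229 + 60042 = 136961
Step 2: Fold carry: (5889 + 2) = 5891
One's complement = ~5891 & 0xFFFF = 59644

59644


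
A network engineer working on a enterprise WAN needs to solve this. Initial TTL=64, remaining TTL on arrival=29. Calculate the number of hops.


Given: initial TTL = 64, received TTL = 29
Hops = initial TTL - received TTL
Hops = 64 - 29 = 35

35


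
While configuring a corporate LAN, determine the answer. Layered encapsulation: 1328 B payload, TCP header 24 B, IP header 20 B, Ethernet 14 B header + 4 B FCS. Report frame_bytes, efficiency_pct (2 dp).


TCP segment = 1328 + 24 = 1352 B
IP packet = 1352 + 20 = 1372 B
Ethernet frame = 1372 + 14 + 4 = 1390 B
Efficiency = app / frame = 1328 / 1390 = 0.955396 = 95.5396% -> 95.54% (2 dp)

1390, 95.54


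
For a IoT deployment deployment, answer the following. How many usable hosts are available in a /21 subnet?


Given: subnet mask /21
Host bits = 32 - 21 = 11
Total addresses = 2^11 = 2048
Usable hosts = 2048 - 2 (network + broadcast) = 2046

2046


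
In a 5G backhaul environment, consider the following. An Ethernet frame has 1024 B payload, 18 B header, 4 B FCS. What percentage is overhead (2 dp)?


Given: payload = 1024 B, header = 18 B, trailer = 4 B
Overhead bytes = header + trailer = 18 + 4 = 22
Total frame = payload + overhead = 1024 + 22 = 1046
Overhead % = 22 / 1046 * 100 = 2.1033% -> 2.10% (2 dp)

2.10


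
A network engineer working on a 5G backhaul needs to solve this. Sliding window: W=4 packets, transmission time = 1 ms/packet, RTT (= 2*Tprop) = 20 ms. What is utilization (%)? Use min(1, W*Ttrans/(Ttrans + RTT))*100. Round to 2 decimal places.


Given: W = 4, Ttrans = 1 ms, RTT = 20 ms (= 2 * Tprop, Tprop = 10 ms)
Cycle time = Ttrans + RTT = 1 + 20 = 21 ms (first packet sent until its ACK returns)
W * Ttrans = 4 * 1 = 4 ms of sending per cycle
W * Ttrans / (Ttrans + RTT) = 4 / 21 = 0.190476
U = min(1, 0.190476) = 0.190476
U% = 19.05%

19.05


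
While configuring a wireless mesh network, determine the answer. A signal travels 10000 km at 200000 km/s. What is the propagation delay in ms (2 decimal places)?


Given: distance = 10000 km, speed = 200000 km/s
Delay = distance / speed = 10000 / 200000 seconds
Delay in ms = 10000 * 1000 / 200000
Delay = 50.0000 ms
Rounded to 2 dp = 50.00 ms

50.00


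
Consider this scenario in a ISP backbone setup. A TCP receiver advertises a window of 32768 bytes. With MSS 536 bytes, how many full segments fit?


Given: RWND = 32768 bytes, MSS = 536 bytes
Full segments = floor(RWND / MSS)
Full segments = floor(32768 / 536)
Full segments = floor(61.1343) = 61

61


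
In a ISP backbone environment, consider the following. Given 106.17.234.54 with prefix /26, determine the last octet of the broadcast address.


Given: IP = 106.17.234.54, prefix = /26
Host bits = 32 - 26 = 6
Network last octet = 54 AND mask = 0
Host part size = 2^6 - 1 = 63
Broadcast last octet = 0 OR 63 = 63

63


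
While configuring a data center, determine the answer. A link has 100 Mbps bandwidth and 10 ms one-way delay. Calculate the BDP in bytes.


Given: bandwidth = 100 Mbps, delay = 10 ms
BDP in bits = 100 * 10^6 * 10 / 1000
BDP in bits = 1000000
BDP in bytes = 1000000 / 8 = 125000

125000


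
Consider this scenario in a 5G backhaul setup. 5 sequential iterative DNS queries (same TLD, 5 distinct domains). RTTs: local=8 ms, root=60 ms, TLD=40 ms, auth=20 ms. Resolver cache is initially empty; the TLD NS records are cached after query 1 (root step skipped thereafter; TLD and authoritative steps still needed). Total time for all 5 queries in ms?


Lookup 1 (cold cache): local + root + TLD + auth = 8 + 60 + 40 + 20 = 128 ms
Lookups 2..5 (TLD NS cached -> skip root; new domain -> still ask TLD and auth): local + TLD + auth = 8 + 40 + 20 = 68 ms each
Remaining 4 lookups: 4 * 68 = 272 ms
Total = 128 + 272 = 400 ms

400


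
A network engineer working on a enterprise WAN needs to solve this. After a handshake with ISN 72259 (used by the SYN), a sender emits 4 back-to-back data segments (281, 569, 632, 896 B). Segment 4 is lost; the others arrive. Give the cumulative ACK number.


SYN uses sequence number 72259; first data byte = ISN + 1 = 72260.
Segment 1: SEQ = 72260, len = 281 B, covers [72260, 72540]
Segment 2: SEQ = 72541, len = 569 B, covers [72541, 73109]
Segment 3: SEQ = 73110, len = 632 B, covers [73110, 73741]
Segment 4: SEQ = 73742, len = 896 B, covers [73742, 74637] [LOST]
In-order data received: bytes [72260, 73741] (segments 1..3).
Segment 4 missing -> gap begins at byte 73742.
Cumulative ACK = next expected in-order byte = 72260 + 281 + 569 + 632 = 73742

73742


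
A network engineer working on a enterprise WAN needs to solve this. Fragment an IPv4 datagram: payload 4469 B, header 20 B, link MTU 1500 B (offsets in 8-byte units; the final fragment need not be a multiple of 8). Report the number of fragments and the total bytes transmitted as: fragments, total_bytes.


Max data per non-final fragment = floor((MTU - header)/8)*8 = floor((1500 - 20)/8)*8 = floor(1480/8)*8 = 1480 B
Final fragment needs no 8-byte alignment: it can carry up to MTU - header = 1480 B
Non-final fragments needed = ceil((payload - 1480) / 1480) = ceil(2989/1480) = ceil(2.0196) = 3
Number of fragments = 3 + 1 = 4
Fragment sizes (data): 3 * 1480 B + 29 B (last, 29 <= 1480 OK)
Total bytes sent = payload + n_frags * header = 4469 + 4*20 = 4469 + 80 = 4549 B

4, 4549


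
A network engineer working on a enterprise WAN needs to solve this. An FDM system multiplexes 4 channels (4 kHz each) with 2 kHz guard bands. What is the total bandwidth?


Given: 4 channels, 4 kHz each, guard = 2 kHz
Channel bandwidth = 4 * 4 = 16 kHz
Guard bands = 3 gaps * 2 kHz = 6 kHz
Total = 16 + 6 = 22 kHz

22


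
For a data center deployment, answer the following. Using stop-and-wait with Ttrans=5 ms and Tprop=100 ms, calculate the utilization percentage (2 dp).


Given: Ttrans = 5 ms, Tprop = 100 ms
RTT = 2 * Tprop = 2 * 100 = 200 ms
U = Ttrans / (Ttrans + RTT)
U = 5 / (5 + 200)
U = 5 / 205 = 0.02439
U% = 2.44%

2.44


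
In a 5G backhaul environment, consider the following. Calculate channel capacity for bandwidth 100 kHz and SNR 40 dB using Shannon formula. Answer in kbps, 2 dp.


Given: B = 100 kHz, SNR = 40 dB
SNR linear = 10^(40/10) = 10000
1 + SNR = 10001
log2(10001) = 13.2878566418
C = 100 * 1000 * 13.2878566418 = 1328785.6642 bps
C = 1328.785664 kbps -> 1328.79 kbps (2 dp)

1328.79


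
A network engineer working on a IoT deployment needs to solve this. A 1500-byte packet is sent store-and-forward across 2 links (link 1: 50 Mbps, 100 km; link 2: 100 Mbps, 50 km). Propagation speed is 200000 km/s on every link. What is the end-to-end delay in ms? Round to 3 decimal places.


Packet = 1500 bytes = 12000 bits. Store-and-forward: sum (t_trans + t_prop) per link.
Link 1: t_trans = 12000/(50*10^6) s = 0.2400 ms; t_prop = 100/200000 s = 0.5000 ms; subtotal = 0.7400 ms
Link 2: t_trans = 12000/(100*10^6) s = 0.1200 ms; t_prop = 50/200000 s = 0.2500 ms; subtotal = 0.3700 ms
End-to-end = 0.7400 + 0.3700 = 1.1100 ms -> 1.110 ms (3 dp)

1.110


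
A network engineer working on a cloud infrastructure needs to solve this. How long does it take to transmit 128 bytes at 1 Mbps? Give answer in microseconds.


Given: packet = 128 bytes, bandwidth = 1 Mbps
Packet in bits = 128 * 8 = 1024 bits
Bandwidth = 1 * 10^6 = 1000000 bps
Time = 1024 / 1000000 seconds
Time in us = 1024 * 10^6 / 1000000 = 1024

1024


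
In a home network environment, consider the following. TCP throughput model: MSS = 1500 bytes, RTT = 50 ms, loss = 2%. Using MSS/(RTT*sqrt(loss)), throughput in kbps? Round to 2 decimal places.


Given: MSS = 1500 bytes, RTT = 50 ms, loss = 2%
RTT in seconds = 50 / 1000 = 0.05
Loss rate = 2% = 0.02
sqrt(loss) = sqrt(0.02) = 0.141421356237
Throughput (bytes/s) = 1500 / (0.05 * 0.141421356237) = 212132.0344
Throughput (kbps) = 212132.0344 * 8 / 1000 = 1697.056275 -> 1697.06 kbps (2 dp)

1697.06


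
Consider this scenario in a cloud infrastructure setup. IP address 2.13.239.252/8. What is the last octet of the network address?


Given: IP = 2.13.239.252, prefix = /8
Subnet mask = 255.0.0.0
Last octet of IP: 252
Last octet of mask: 0
Network last octet = 252 AND 0 = 0

0


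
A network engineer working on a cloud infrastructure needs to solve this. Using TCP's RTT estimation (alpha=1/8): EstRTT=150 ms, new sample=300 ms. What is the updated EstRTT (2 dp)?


Given: EstRTT = 150 ms, SampleRTT = 300 ms, alpha = 1/8
New EstRTT = (1 - alpha) * EstRTT + alpha * SampleRTT
(7/8) * 150 = 131.25
(1/8) * 300 = 37.5
New EstRTT = 131.25 + 37.5 = 168.75 ms -> 168.75 ms (2 dp)

168.75


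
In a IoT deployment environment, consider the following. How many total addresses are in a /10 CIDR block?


Given: CIDR prefix /10
Host bits = 32 - 10 = 22
Total addresses = 2^22 = 4194304

4194304


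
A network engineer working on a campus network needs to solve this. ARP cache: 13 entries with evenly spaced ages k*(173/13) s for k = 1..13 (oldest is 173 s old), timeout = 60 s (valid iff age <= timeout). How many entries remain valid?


Ages are k * 173/13 s for k = 1..13 (spacing = 13.3077 s).
Entry k is valid iff k * 173/13 <= 60 iff k <= 13 * 60 / 173 = 4.5087
n_valid = floor(4.5087) = 4
(n_stale = 13 - 4 = 9)

4


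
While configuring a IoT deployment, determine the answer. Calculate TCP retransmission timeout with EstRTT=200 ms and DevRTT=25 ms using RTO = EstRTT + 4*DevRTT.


Given: EstRTT = 200 ms, DevRTT = 25 ms
Timeout = EstRTT + 4 * DevRTT
4 * DevRTT = 4 * 25 = 100
Timeout = 200 + 100 = 300 ms

300


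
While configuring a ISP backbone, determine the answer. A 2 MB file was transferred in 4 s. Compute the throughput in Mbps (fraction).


Given: file = 2 MB, time = 4 s
File in Mb = 2 * 8 = 16 Mb
Throughput = 16 / 4 Mbps
Throughput = 4 Mbps

4


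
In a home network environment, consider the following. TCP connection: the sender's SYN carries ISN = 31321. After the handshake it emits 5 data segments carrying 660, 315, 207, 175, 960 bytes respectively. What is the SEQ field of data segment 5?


The SYN occupies sequence number ISN = 31321, so the first data byte is ISN + 1 = 31322.
SEQ of data segment i = (ISN + 1) + sum of payload sizes of segments 1..i-1.
Segment 1: SEQ = 31322, payload = 660 bytes
Segment 2: SEQ = 31982, payload = 315 bytes
Segment 3: SEQ = 32297, payload = 207 bytes
Segment 4: SEQ = 32504, payload = 175 bytes
Segment 5: SEQ = 32679, payload = 960 bytes
SEQ of segment 5 = 31322 + 660 + 315 + 207 + 175 = 32679

32679


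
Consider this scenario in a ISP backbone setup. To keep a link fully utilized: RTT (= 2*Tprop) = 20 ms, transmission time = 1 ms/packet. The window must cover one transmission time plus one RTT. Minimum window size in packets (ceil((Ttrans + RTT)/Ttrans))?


Given: Ttrans = 1 ms, RTT = 20 ms (= 2 * Tprop, Tprop = 10 ms)
Time until first ACK returns = Ttrans + RTT = 1 + 20 = 21 ms
Need W * Ttrans >= Ttrans + RTT  ->  W >= (Ttrans + RTT) / Ttrans
(Ttrans + RTT) / Ttrans = 21 / 1 = 21
W_min = ceil(21) = 21

21


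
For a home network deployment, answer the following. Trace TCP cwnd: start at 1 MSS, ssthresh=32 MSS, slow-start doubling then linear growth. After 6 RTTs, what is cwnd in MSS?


RTT 0: cwnd = 1 MSS (initial)
RTT 1: cwnd = 2 MSS (slow start, doubled)
RTT 2: cwnd = 4 MSS (slow start, doubled)
RTT 3: cwnd = 8 MSS (slow start, doubled)
RTT 4: cwnd = 16 MSS (slow start, doubled)
RTT 5: cwnd = 32 MSS (slow start, doubled)
RTT 6: cwnd = 33 MSS (congestion avoidance, +1)

33


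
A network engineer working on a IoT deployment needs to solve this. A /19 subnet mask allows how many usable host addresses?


Given: subnet mask /19
Host bits = 32 - 19 = 13
Total addresses = 2^13 = 8192
Usable hosts = 8192 - 2 (network + broadcast) = 8190

8190


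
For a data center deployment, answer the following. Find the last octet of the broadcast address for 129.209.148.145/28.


Given: IP = 129.209.148.145, prefix = /28
Host bits = 32 - 28 = 4
Network last octet = 145 AND mask = 144
Host part size = 2^4 - 1 = 15
Broadcast last octet = 144 OR 15 = 159

159


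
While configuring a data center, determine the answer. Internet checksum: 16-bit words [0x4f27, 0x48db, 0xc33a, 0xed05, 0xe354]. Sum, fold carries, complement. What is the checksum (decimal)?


Given words: [0x4f27, 0x48db, 0xc33a, 0xed05, 0xe354]
Step 1: Sum all words
Raw sum = 20263 + 18651 + 49978 + 60677 + 58196 = 207765
Step 2: Fold carry: (11157 + 3) = 11160
One's complement = ~11160 & 0xFFFF = 54375

54375


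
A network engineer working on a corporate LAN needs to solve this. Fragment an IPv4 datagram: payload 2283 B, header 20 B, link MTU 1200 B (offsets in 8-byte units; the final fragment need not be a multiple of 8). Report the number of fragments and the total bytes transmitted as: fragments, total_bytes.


Max data per non-final fragment = floor((MTU - header)/8)*8 = floor((1200 - 20)/8)*8 = floor(1180/8)*8 = 1176 B
Final fragment needs no 8-byte alignment: it can carry up to MTU - header = 1180 B
Non-final fragments needed = ceil((payload - 1180) / 1176) = ceil(1103/1176) = ceil(0.9379) = 1
Number of fragments = 1 + 1 = 2
Fragment sizes (data): 1 * 1176 B + 1107 B (last, 1107 <= 1180 OK)
Total bytes sent = payload + n_frags * header = 2283 + 2*20 = 2283 + 40 = 2323 B

2, 2323


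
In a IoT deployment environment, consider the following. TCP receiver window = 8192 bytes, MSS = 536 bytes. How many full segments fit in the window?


Given: RWND = 8192 bytes, MSS = 536 bytes
Full segments = floor(RWND / MSS)
Full segments = floor(8192 / 536)
Full segments = floor(15.2836) = 15

15


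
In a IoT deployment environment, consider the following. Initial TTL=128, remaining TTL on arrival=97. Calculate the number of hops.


Given: initial TTL = 128, received TTL = 97
Hops = initial TTL - received TTL
Hops = 128 - 97 = 31

31


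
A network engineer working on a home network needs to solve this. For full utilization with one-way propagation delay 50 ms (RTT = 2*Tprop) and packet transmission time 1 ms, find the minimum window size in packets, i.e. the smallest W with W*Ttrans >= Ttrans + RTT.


Given: Ttrans = 1 ms, RTT = 100 ms (= 2 * Tprop, Tprop = 50 ms)
Time until first ACK returns = Ttrans + RTT = 1 + 100 = 101 ms
Need W * Ttrans >= Ttrans + RTT  ->  W >= (Ttrans + RTT) / Ttrans
(Ttrans + RTT) / Ttrans = 101 / 1 = 101
W_min = ceil(101) = 101

101


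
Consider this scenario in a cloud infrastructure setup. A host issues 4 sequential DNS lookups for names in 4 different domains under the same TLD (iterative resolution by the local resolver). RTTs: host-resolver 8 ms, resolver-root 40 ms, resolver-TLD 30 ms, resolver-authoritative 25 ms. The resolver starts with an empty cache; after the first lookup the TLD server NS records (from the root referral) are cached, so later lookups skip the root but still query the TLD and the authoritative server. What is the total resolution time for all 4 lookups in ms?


Lookup 1 (cold cache): local + root + TLD + auth = 8 + 40 + 30 + 25 = 103 ms
Lookups 2..4 (TLD NS cached -> skip root; new domain -> still ask TLD and auth): local + TLD + auth = 8 + 30 + 25 = 63 ms each
Remaining 3 lookups: 3 * 63 = 189 ms
Total = 103 + 189 = 292 ms

292


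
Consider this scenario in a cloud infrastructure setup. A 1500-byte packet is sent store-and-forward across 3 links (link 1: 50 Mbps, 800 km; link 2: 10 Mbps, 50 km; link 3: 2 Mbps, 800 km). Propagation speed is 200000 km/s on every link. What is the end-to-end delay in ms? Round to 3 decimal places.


Packet = 1500 bytes = 12000 bits. Store-and-forward: sum (t_trans + t_prop) per link.
Link 1: t_trans = 12000/(50*10^6) s = 0.2400 ms; t_prop = 800/200000 s = 4.0000 ms; subtotal = 4.2400 ms
Link 2: t_trans = 12000/(10*10^6) s = 1.2000 ms; t_prop = 50/200000 s = 0.2500 ms; subtotal = 1.4500 ms
Link 3: t_trans = 12000/(2*10^6) s = 6.0000 ms; t_prop = 800/200000 s = 4.0000 ms; subtotal = 10.0000 ms
End-to-end = 4.2400 + 1.4500 + 10.0000 = 15.6900 ms -> 15.690 ms (3 dp)

15.690


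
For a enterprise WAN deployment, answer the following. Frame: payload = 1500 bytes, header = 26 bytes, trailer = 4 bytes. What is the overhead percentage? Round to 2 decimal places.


Given: payload = 1500 B, header = 26 B, trailer = 4 B
Overhead bytes = header + trailer = 26 + 4 = 30
Total frame = payload + overhead = 1500 + 30 = 1530
Overhead % = 30 / 1530 * 100 = 1.9608% -> 1.96% (2 dp)

1.96


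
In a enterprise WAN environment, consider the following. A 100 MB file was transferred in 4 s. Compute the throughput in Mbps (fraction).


Given: file = 100 MB, time = 4 s
File in Mb = 100 * 8 = 800 Mb
Throughput = 800 / 4 Mbps
Throughput = 200 Mbps

200


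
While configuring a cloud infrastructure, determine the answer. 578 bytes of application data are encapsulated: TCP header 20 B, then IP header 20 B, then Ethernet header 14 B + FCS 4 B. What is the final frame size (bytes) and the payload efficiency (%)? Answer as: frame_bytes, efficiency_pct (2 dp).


TCP segment = 578 + 20 = 598 B
IP packet = 598 + 20 = 618 B
Ethernet frame = 618 + 14 + 4 = 636 B
Efficiency = app / frame = 578 / 636 = 0.908805 = 90.8805% -> 90.88% (2 dp)

636, 90.88


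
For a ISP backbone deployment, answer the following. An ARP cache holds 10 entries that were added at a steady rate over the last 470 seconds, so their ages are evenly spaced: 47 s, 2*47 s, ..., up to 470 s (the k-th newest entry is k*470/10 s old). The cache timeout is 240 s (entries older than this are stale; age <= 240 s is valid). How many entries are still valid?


Ages are k * 470/10 s for k = 1..10 (spacing = 47.0000 s).
Entry k is valid iff k * 470/10 <= 240 iff k <= 10 * 240 / 470 = 5.1064
n_valid = floor(5.1064) = 5
(n_stale = 10 - 5 = 5)

5


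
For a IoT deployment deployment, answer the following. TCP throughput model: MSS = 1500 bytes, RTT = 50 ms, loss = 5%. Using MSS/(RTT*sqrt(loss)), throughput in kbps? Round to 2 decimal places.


Given: MSS = 1500 bytes, RTT = 50 ms, loss = 5%
RTT in seconds = 50 / 1000 = 0.05
Loss rate = 5% = 0.05
sqrt(loss) = sqrt(0.05) = 0.223606797750
Throughput (bytes/s) = 1500 / (0.05 * 0.223606797750) = 134164.0786
Throughput (kbps) = 134164.0786 * 8 / 1000 = 1073.312629 -> 1073.31 kbps (2 dp)

1073.31


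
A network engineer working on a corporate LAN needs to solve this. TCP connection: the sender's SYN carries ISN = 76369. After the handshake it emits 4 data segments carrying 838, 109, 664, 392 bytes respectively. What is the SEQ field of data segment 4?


The SYN occupies sequence number ISN = 76369, so the first data byte is ISN + 1 = 76370.
SEQ of data segment i = (ISN + 1) + sum of payload sizes of segments 1..i-1.
Segment 1: SEQ = 76370, payload = 838 bytes
Segment 2: SEQ = 77208, payload = 109 bytes
Segment 3: SEQ = 77317, payload = 664 bytes
Segment 4: SEQ = 77981, payload = 392 bytes
SEQ of segment 4 = 76370 + 838 + 109 + 664 = 77981

77981


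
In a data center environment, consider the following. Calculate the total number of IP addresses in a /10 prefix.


Given: CIDR prefix /10
Host bits = 32 - 10 = 22
Total addresses = 2^22 = 4194304

4194304


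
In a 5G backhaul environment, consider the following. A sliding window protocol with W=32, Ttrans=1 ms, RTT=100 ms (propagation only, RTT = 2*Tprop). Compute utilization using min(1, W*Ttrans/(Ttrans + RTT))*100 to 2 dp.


Given: W = 32, Ttrans = 1 ms, RTT = 100 ms (= 2 * Tprop, Tprop = 50 ms)
Cycle time = Ttrans + RTT = 1 + 100 = 101 ms (first packet sent until its ACK returns)
W * Ttrans = 32 * 1 = 32 ms of sending per cycle
W * Ttrans / (Ttrans + RTT) = 32 / 101 = 0.316832
U = min(1, 0.316832) = 0.316832
U% = 31.68%

31.68


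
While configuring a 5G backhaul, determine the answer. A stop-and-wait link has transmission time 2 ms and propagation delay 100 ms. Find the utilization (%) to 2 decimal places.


Given: Ttrans = 2 ms, Tprop = 100 ms
RTT = 2 * Tprop = 2 * 100 = 200 ms
U = Ttrans / (Ttrans + RTT)
U = 2 / (2 + 200)
U = 2 / 202 = 0.009901
U% = 0.99%

0.99


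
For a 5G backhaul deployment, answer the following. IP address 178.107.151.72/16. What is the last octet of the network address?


Given: IP = 178.107.151.72, prefix = /16
Subnet mask = 255.255.0.0
Last octet of IP: 72
Last octet of mask: 0
Network last octet = 72 AND 0 = 0

0


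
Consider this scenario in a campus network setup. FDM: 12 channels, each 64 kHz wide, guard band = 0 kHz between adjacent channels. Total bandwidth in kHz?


Given: 12 channels, 64 kHz each, guard = 0 kHz
Channel bandwidth = 12 * 64 = 768 kHz
Guard bands = 11 gaps * 0 kHz = 0 kHz
Total = 768 + 0 = 768 kHz

768


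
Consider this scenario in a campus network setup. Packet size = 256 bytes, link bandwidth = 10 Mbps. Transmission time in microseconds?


Given: packet = 256 bytes, bandwidth = 10 Mbps
Packet in bits = 256 * 8 = 2048 bits
Bandwidth = 10 * 10^6 = 10000000 bps
Time = 2048 / 10000000 seconds
Time in us = 2048 * 10^6 / 10000000 = 204.8

204.8


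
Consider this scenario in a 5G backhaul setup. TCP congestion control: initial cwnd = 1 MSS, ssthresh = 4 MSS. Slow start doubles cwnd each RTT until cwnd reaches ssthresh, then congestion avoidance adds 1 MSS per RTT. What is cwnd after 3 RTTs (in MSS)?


RTT 0: cwnd = 1 MSS (initial)
RTT 1: cwnd = 2 MSS (slow start, doubled)
RTT 2: cwnd = 4 MSS (slow start, doubled)
RTT 3: cwnd = 5 MSS (congestion avoidance, +1)

5


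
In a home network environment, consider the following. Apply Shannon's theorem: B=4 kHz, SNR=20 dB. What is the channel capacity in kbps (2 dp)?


Given: B = 4 kHz, SNR = 20 dB
SNR linear = 10^(20/10) = 100
1 + SNR = 101
log2(101) = 6.6582114828
C = 4 * 1000 * 6.6582114828 = 26632.8459 bps
C = 26.632846 kbps -> 26.63 kbps (2 dp)

26.63


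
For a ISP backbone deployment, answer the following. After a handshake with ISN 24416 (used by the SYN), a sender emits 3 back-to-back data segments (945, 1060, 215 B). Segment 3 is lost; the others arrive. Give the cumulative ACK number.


SYN uses sequence number 24416; first data byte = ISN + 1 = 24417.
Segment 1: SEQ = 24417, len = 945 B, covers [24417, 25361]
Segment 2: SEQ = 25362, len = 1060 B, covers [25362, 26421]
Segment 3: SEQ = 26422, len = 215 B, covers [26422, 26636] [LOST]
In-order data received: bytes [24417, 26421] (segments 1..2).
Segment 3 missing -> gap begins at byte 26422.
Cumulative ACK = next expected in-order byte = 24417 + 945 + 1060 = 26422

26422


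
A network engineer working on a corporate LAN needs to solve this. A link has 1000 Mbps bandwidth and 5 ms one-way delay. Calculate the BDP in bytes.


Given: bandwidth = 1000 Mbps, delay = 5 ms
BDP in bits = 1000 * 10^6 * 5 / 1000
BDP in bits = 5000000
BDP in bytes = 5000000 / 8 = 625000

625000


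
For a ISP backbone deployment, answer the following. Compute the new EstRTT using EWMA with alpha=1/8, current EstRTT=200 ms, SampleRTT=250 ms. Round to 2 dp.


Given: EstRTT = 200 ms, SampleRTT = 250 ms, alpha = 1/8
New EstRTT = (1 - alpha) * EstRTT + alpha * SampleRTT
(7/8) * 200 = 175
(1/8) * 250 = 31.25
New EstRTT = 175 + 31.25 = 206.25 ms -> 206.25 ms (2 dp)

206.25


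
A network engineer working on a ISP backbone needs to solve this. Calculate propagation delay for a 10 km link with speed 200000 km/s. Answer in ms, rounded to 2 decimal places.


Given: distance = 10 km, speed = 200000 km/s
Delay = distance / speed = 10 / 200000 seconds
Delay in ms = 10 * 1000 / 200000
Delay = 0.0500 ms
Rounded to 2 dp = 0.05 ms

0.05


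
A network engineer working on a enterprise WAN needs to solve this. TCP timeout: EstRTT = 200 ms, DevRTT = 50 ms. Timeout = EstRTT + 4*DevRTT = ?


Given: EstRTT = 200 ms, DevRTT = 50 ms
Timeout = EstRTT + 4 * DevRTT
4 * DevRTT = 4 * 50 = 200
Timeout = 200 + 200 = 400 ms

400


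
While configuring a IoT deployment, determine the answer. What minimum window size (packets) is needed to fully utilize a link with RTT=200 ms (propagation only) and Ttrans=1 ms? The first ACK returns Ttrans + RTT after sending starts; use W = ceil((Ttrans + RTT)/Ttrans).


Given: Ttrans = 1 ms, RTT = 200 ms (= 2 * Tprop, Tprop = 100 ms)
Time until first ACK returns = Ttrans + RTT = 1 + 200 = 201 ms
Need W * Ttrans >= Ttrans + RTT  ->  W >= (Ttrans + RTT) / Ttrans
(Ttrans + RTT) / Ttrans = 201 / 1 = 201
W_min = ceil(201) = 201

201
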